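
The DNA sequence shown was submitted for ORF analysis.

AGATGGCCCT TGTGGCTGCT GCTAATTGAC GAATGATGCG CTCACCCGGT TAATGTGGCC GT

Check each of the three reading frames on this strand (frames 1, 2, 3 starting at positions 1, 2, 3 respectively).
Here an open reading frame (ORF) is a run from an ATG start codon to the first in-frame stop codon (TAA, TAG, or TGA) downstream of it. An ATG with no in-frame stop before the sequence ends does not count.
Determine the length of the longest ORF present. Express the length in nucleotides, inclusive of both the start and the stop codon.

Frame 1: AGA TGG CCC TTG TGG CTG CTG CTA ATT GAC GAA TGA TGC GCT CAC CCG GTT AAT GTG GCC — no ATG→stop ORF.
Frame 2: GAT GGC CCT TGT GGC TGC TGC TAA TTG ACG AAT GAT GCG CTC ACC CGG TTA ATG TGG CCG — no ATG→stop ORF.
Frame 3: ATG GCC CTT GTG GCT GCT GCT AAT TGA CGA ATG ATG CGC TCA CCC GGT TAA TGT GGC CGT — ATG at 3, stop TGA at 27 → 27 nt; ATG at 33, stop TAA at 51 → 21 nt; ATG at 36, stop TAA at 51 → 18 nt.
Longest: frame 3, positions 3–29, 27 nt = 9 codons = 8 aa. → 27 nucleotides.

27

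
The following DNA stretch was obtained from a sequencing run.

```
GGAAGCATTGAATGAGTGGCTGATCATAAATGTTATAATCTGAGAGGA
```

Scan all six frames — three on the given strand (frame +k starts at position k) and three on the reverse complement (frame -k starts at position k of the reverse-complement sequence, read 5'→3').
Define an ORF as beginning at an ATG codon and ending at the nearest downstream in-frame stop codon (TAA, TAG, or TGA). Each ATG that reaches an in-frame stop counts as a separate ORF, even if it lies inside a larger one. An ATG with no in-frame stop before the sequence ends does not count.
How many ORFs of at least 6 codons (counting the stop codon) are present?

Reverse complement (5'→3'): TCCTCTCAGATTATAACATTTATGATCAGCCACTCATTCAATGCTTCC
Frame +1: GGA AGC ATT GAA TGA GTG GCT GAT CAT AAA TGT TAT AAT CTG AGA GGA — no ATG→stop ORF.
Frame +2: GAA GCA TTG AAT GAG TGG CTG ATC ATA AAT GTT ATA ATC TGA GAG — no ATG→stop ORF.
Frame +3: AAG CAT TGA ATG AGT GGC TGA TCA TAA ATG TTA TAA TCT GAG AGG — ATG at 12, stop TGA at 21 → 12 nt; ATG at 30, stop TAA at 36 → 9 nt.
Frame -1: TCC TCT CAG ATT ATA ACA TTT ATG ATC AGC CAC TCA TTC AAT GCT TCC — no ATG→stop ORF.
Frame -2: CCT CTC AGA TTA TAA CAT TTA TGA TCA GCC ACT CAT TCA ATG CTT — no ATG→stop ORF.
Frame -3: CTC TCA GAT TAT AAC ATT TAT GAT CAG CCA CTC ATT CAA TGC TTC — no ATG→stop ORF.
No ORF reaches 6 codons. Count = 0.

0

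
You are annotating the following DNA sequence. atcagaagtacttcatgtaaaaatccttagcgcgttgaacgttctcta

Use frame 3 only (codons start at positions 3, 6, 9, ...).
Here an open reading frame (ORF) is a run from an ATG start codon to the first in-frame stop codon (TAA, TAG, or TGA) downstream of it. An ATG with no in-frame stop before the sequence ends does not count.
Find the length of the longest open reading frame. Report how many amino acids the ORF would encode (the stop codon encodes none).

1

Frame 3: CAG AAG TAC TTC ATG TAA AAA TCC TTA GCG CGT TGA ACG TTC TCT — ATG at 15, stop TAA at 18 → 6 nt.
Longest: frame 3, positions 15–20, 6 nt = 2 codons = 1 aa. → 1 amino acids.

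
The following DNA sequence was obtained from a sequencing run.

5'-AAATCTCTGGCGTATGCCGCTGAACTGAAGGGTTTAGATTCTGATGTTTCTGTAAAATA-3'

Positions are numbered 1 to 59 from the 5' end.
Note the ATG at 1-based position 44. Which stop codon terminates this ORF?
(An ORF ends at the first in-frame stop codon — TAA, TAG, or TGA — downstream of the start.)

Codons from position 44: ATG (44–46), TTT (47–49), CTG (50–52), TAA (53–55).
The first in-frame stop codon is TAA.

TAA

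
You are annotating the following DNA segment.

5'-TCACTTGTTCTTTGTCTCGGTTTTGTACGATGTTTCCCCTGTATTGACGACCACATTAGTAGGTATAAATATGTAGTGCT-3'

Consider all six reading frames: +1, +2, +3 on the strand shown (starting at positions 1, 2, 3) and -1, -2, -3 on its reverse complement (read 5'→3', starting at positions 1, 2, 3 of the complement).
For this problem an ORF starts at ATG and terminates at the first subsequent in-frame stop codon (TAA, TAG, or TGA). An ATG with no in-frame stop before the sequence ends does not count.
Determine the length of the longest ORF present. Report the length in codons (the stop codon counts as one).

Reverse complement (5'→3'): AGCACTACATATTTATACCTACTAATGTGGTCGTCAATACAGGGGAAACATCGTACAAAACCGAGACAAAGAACAAGTGA
Frame +1: TCA CTT GTT CTT TGT CTC GGT TTT GTA CGA TGT TTC CCC TGT ATT GAC GAC CAC ATT AGT AGG TAT AAA TAT GTA GTG — no ATG→stop ORF.
Frame +2: CAC TTG TTC TTT GTC TCG GTT TTG TAC GAT GTT TCC CCT GTA TTG ACG ACC ACA TTA GTA GGT ATA AAT ATG TAG TGC — ATG at 71, stop TAG at 74 → 6 nt.
Frame +3: ACT TGT TCT TTG TCT CGG TTT TGT ACG ATG TTT CCC CTG TAT TGA CGA CCA CAT TAG TAG GTA TAA ATA TGT AGT GCT — ATG at 30, stop TGA at 45 → 18 nt.
Frame -1: AGC ACT ACA TAT TTA TAC CTA CTA ATG TGG TCG TCA ATA CAG GGG AAA CAT CGT ACA AAA CCG AGA CAA AGA ACA AGT — no ATG→stop ORF.
Frame -2: GCA CTA CAT ATT TAT ACC TAC TAA TGT GGT CGT CAA TAC AGG GGA AAC ATC GTA CAA AAC CGA GAC AAA GAA CAA GTG — no ATG→stop ORF.
Frame -3: CAC TAC ATA TTT ATA CCT ACT AAT GTG GTC GTC AAT ACA GGG GAA ACA TCG TAC AAA ACC GAG ACA AAG AAC AAG TGA — no ATG→stop ORF.
Longest: frame +3, positions 30–47, 18 nt = 6 codons = 5 aa. → 6 codons.

6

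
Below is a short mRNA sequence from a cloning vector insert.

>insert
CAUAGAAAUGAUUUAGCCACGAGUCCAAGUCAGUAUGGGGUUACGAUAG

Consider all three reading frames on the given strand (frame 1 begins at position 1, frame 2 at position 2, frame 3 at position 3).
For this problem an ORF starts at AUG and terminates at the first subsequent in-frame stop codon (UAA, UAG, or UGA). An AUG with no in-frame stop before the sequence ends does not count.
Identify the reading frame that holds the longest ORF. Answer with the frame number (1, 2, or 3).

2

Frame 1: CAU AGA AAU GAU UUA GCC ACG AGU CCA AGU CAG UAU GGG GUU ACG AUA — no AUG→stop ORF.
Frame 2: AUA GAA AUG AUU UAG CCA CGA GUC CAA GUC AGU AUG GGG UUA CGA UAG — AUG at 8, stop UAG at 14 → 9 nt; AUG at 35, stop UAG at 47 → 15 nt.
Frame 3: UAG AAA UGA UUU AGC CAC GAG UCC AAG UCA GUA UGG GGU UAC GAU — no AUG→stop ORF.
Longest ORF is 15 nt in frame 2 (positions 35–49).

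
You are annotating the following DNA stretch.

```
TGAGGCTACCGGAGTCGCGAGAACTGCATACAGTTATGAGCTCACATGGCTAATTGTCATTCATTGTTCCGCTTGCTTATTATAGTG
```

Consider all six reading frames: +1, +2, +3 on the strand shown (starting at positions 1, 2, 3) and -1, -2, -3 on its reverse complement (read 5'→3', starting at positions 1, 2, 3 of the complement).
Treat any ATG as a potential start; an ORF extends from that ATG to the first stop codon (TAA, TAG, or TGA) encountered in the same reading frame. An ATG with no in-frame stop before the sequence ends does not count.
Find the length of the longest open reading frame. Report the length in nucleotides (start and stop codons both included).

Reverse complement (5'→3'): CACTATAATAAGCAAGCGGAACAATGAATGACAATTAGCCATGTGAGCTCATAACTGTATGCAGTTCTCGCGACTCCGGTAGCCTCA
Frame +1: TGA GGC TAC CGG AGT CGC GAG AAC TGC ATA CAG TTA TGA GCT CAC ATG GCT AAT TGT CAT TCA TTG TTC CGC TTG CTT ATT ATA GTG — no ATG→stop ORF.
Frame +2: GAG GCT ACC GGA GTC GCG AGA ACT GCA TAC AGT TAT GAG CTC ACA TGG CTA ATT GTC ATT CAT TGT TCC GCT TGC TTA TTA TAG — no ATG→stop ORF.
Frame +3: AGG CTA CCG GAG TCG CGA GAA CTG CAT ACA GTT ATG AGC TCA CAT GGC TAA TTG TCA TTC ATT GTT CCG CTT GCT TAT TAT AGT — ATG at 36, stop TAA at 51 → 18 nt.
Frame -1: CAC TAT AAT AAG CAA GCG GAA CAA TGA ATG ACA ATT AGC CAT GTG AGC TCA TAA CTG TAT GCA GTT CTC GCG ACT CCG GTA GCC TCA — ATG at 28, stop TAA at 52 → 27 nt.
Frame -2: ACT ATA ATA AGC AAG CGG AAC AAT GAA TGA CAA TTA GCC ATG TGA GCT CAT AAC TGT ATG CAG TTC TCG CGA CTC CGG TAG CCT — ATG at 41, stop TGA at 44 → 6 nt; ATG at 59, stop TAG at 80 → 24 nt.
Frame -3: CTA TAA TAA GCA AGC GGA ACA ATG AAT GAC AAT TAG CCA TGT GAG CTC ATA ACT GTA TGC AGT TCT CGC GAC TCC GGT AGC CTC — ATG at 24, stop TAG at 36 → 15 nt.
Longest: frame -1, positions 28–54, 27 nt = 9 codons = 8 aa. → 27 nucleotides.

27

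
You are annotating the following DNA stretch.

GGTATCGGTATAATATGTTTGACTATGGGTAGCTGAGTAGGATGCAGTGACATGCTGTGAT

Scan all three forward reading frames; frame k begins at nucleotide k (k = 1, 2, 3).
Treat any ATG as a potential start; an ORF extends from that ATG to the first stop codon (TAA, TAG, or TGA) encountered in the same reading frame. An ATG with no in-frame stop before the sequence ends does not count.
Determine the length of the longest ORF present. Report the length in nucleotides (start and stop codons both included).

Frame 1: GGT ATC GGT ATA ATA TGT TTG ACT ATG GGT AGC TGA GTA GGA TGC AGT GAC ATG CTG TGA — ATG at 25, stop TGA at 34 → 12 nt; ATG at 52, stop TGA at 58 → 9 nt.
Frame 2: GTA TCG GTA TAA TAT GTT TGA CTA TGG GTA GCT GAG TAG GAT GCA GTG ACA TGC TGT GAT — no ATG→stop ORF.
Frame 3: TAT CGG TAT AAT ATG TTT GAC TAT GGG TAG CTG AGT AGG ATG CAG TGA CAT GCT GTG — ATG at 15, stop TAG at 30 → 18 nt; ATG at 42, stop TGA at 48 → 9 nt.
Longest: frame 3, positions 15–32, 18 nt = 6 codons = 5 aa. → 18 nucleotides.

18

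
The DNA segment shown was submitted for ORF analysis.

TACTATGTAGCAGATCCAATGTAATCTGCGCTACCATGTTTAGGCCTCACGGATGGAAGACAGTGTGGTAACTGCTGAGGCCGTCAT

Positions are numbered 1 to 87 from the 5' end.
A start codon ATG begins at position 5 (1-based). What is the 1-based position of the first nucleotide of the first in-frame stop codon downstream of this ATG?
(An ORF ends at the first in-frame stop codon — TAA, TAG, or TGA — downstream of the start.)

Codons from position 5: ATG (5–7), TAG (8–10).
TAG is a stop codon; it begins at position 8.

8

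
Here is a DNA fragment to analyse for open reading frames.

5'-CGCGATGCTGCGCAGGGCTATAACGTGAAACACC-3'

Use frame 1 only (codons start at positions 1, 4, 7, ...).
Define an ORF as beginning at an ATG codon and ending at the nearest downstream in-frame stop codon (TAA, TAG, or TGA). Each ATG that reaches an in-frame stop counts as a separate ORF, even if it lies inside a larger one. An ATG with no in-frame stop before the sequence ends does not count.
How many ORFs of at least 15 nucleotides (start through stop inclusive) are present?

0

Frame 1: CGC GAT GCT GCG CAG GGC TAT AAC GTG AAA CAC — no ATG→stop ORF.
No ORF reaches 15 nucleotides. Count = 0.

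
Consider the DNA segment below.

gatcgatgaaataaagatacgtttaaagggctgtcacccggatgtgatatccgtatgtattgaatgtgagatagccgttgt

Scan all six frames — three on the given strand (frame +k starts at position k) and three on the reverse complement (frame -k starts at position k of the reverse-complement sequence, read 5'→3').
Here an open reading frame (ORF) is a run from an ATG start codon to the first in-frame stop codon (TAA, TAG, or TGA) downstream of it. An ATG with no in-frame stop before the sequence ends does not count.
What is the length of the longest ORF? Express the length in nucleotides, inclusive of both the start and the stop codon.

9

Reverse complement (5'→3'): ACAACGGCTATCTCACATTCAATACATACGGATATCACATCCGGGTGACAGCCCTTTAAACGTATCTTTATTTCATCGATC
Frame +1: GAT CGA TGA AAT AAA GAT ACG TTT AAA GGG CTG TCA CCC GGA TGT GAT ATC CGT ATG TAT TGA ATG TGA GAT AGC CGT TGT — ATG at 55, stop TGA at 61 → 9 nt; ATG at 64, stop TGA at 67 → 6 nt.
Frame +2: ATC GAT GAA ATA AAG ATA CGT TTA AAG GGC TGT CAC CCG GAT GTG ATA TCC GTA TGT ATT GAA TGT GAG ATA GCC GTT — no ATG→stop ORF.
Frame +3: TCG ATG AAA TAA AGA TAC GTT TAA AGG GCT GTC ACC CGG ATG TGA TAT CCG TAT GTA TTG AAT GTG AGA TAG CCG TTG — ATG at 6, stop TAA at 12 → 9 nt; ATG at 42, stop TGA at 45 → 6 nt.
Frame -1: ACA ACG GCT ATC TCA CAT TCA ATA CAT ACG GAT ATC ACA TCC GGG TGA CAG CCC TTT AAA CGT ATC TTT ATT TCA TCG ATC — no ATG→stop ORF.
Frame -2: CAA CGG CTA TCT CAC ATT CAA TAC ATA CGG ATA TCA CAT CCG GGT GAC AGC CCT TTA AAC GTA TCT TTA TTT CAT CGA — no ATG→stop ORF.
Frame -3: AAC GGC TAT CTC ACA TTC AAT ACA TAC GGA TAT CAC ATC CGG GTG ACA GCC CTT TAA ACG TAT CTT TAT TTC ATC GAT — no ATG→stop ORF.
Longest: frame +1, positions 55–63, 9 nt = 3 codons = 2 aa. → 9 nucleotides.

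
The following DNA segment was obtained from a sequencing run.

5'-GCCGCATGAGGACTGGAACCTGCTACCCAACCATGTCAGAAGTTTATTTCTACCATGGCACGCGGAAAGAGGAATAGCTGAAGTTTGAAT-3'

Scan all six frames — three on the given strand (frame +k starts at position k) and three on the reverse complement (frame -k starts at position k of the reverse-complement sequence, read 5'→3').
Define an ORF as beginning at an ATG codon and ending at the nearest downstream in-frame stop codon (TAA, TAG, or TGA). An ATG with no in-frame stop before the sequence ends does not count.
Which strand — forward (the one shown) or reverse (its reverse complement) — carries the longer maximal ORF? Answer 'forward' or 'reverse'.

forward

Reverse complement (5'→3'): ATTCAAACTTCAGCTATTCCTCTTTCCGCGTGCCATGGTAGAAATAAACTTCTGACATGGTTGGGTAGCAGGTTCCAGTCCTCATGCGGC
Frame +1: GCC GCA TGA GGA CTG GAA CCT GCT ACC CAA CCA TGT CAG AAG TTT ATT TCT ACC ATG GCA CGC GGA AAG AGG AAT AGC TGA AGT TTG AAT — ATG at 55, stop TGA at 79 → 27 nt.
Frame +2: CCG CAT GAG GAC TGG AAC CTG CTA CCC AAC CAT GTC AGA AGT TTA TTT CTA CCA TGG CAC GCG GAA AGA GGA ATA GCT GAA GTT TGA — no ATG→stop ORF.
Frame +3: CGC ATG AGG ACT GGA ACC TGC TAC CCA ACC ATG TCA GAA GTT TAT TTC TAC CAT GGC ACG CGG AAA GAG GAA TAG CTG AAG TTT GAA — ATG at 6, stop TAG at 75 → 72 nt; ATG at 33, stop TAG at 75 → 45 nt.
Frame -1: ATT CAA ACT TCA GCT ATT CCT CTT TCC GCG TGC CAT GGT AGA AAT AAA CTT CTG ACA TGG TTG GGT AGC AGG TTC CAG TCC TCA TGC GGC — no ATG→stop ORF.
Frame -2: TTC AAA CTT CAG CTA TTC CTC TTT CCG CGT GCC ATG GTA GAA ATA AAC TTC TGA CAT GGT TGG GTA GCA GGT TCC AGT CCT CAT GCG — ATG at 35, stop TGA at 53 → 21 nt.
Frame -3: TCA AAC TTC AGC TAT TCC TCT TTC CGC GTG CCA TGG TAG AAA TAA ACT TCT GAC ATG GTT GGG TAG CAG GTT CCA GTC CTC ATG CGG — ATG at 57, stop TAG at 66 → 12 nt.
Forward-strand max 72 nt; reverse-strand max 21 nt. The forward strand has the longer ORF.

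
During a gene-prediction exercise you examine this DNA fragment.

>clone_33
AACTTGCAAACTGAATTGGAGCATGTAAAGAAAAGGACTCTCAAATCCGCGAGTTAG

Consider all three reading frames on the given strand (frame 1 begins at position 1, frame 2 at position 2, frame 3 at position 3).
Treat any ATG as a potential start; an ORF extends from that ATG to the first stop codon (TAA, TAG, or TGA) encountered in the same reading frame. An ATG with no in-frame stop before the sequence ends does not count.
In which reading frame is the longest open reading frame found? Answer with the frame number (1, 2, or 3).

2

Frame 1: AAC TTG CAA ACT GAA TTG GAG CAT GTA AAG AAA AGG ACT CTC AAA TCC GCG AGT TAG — no ATG→stop ORF.
Frame 2: ACT TGC AAA CTG AAT TGG AGC ATG TAA AGA AAA GGA CTC TCA AAT CCG CGA GTT — ATG at 23, stop TAA at 26 → 6 nt.
Frame 3: CTT GCA AAC TGA ATT GGA GCA TGT AAA GAA AAG GAC TCT CAA ATC CGC GAG TTA — no ATG→stop ORF.
Longest ORF is 6 nt in frame 2 (positions 23–28).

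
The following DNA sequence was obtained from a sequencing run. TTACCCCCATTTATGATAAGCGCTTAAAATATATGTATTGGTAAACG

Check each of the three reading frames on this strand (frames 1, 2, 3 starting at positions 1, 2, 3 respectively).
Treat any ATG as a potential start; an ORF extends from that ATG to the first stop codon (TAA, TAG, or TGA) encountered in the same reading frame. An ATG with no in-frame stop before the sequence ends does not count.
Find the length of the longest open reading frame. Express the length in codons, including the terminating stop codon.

5

Frame 1: TTA CCC CCA TTT ATG ATA AGC GCT TAA AAT ATA TGT ATT GGT AAA — ATG at 13, stop TAA at 25 → 15 nt.
Frame 2: TAC CCC CAT TTA TGA TAA GCG CTT AAA ATA TAT GTA TTG GTA AAC — no ATG→stop ORF.
Frame 3: ACC CCC ATT TAT GAT AAG CGC TTA AAA TAT ATG TAT TGG TAA ACG — ATG at 33, stop TAA at 42 → 12 nt.
Longest: frame 1, positions 13–27, 15 nt = 5 codons = 4 aa. → 5 codons.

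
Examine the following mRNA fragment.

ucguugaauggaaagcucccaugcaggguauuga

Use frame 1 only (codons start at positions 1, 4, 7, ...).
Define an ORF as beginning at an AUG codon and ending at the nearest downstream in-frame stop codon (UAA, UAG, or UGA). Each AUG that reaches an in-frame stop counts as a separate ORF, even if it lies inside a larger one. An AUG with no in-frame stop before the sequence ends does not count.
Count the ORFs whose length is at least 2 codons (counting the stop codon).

0

Frame 1: UCG UUG AAU GGA AAG CUC CCA UGC AGG GUA UUG — no AUG→stop ORF.
No ORF reaches 2 codons. Count = 0.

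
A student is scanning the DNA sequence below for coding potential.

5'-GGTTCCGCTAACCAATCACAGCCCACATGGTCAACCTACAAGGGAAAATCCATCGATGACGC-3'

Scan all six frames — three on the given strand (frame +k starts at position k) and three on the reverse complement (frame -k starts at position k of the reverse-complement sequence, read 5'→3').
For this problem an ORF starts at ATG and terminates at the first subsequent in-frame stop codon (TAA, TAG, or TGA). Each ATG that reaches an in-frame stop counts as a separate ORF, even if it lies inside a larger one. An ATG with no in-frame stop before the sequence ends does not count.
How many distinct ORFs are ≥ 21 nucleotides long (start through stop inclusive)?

Reverse complement (5'→3'): GCGTCATCGATGGATTTTCCCTTGTAGGTTGACCATGTGGGCTGTGATTGGTTAGCGGAACC
Frame +1: GGT TCC GCT AAC CAA TCA CAG CCC ACA TGG TCA ACC TAC AAG GGA AAA TCC ATC GAT GAC — no ATG→stop ORF.
Frame +2: GTT CCG CTA ACC AAT CAC AGC CCA CAT GGT CAA CCT ACA AGG GAA AAT CCA TCG ATG ACG — no ATG→stop ORF.
Frame +3: TTC CGC TAA CCA ATC ACA GCC CAC ATG GTC AAC CTA CAA GGG AAA ATC CAT CGA TGA CGC — ATG at 27, stop TGA at 57 → 33 nt.
Frame -1: GCG TCA TCG ATG GAT TTT CCC TTG TAG GTT GAC CAT GTG GGC TGT GAT TGG TTA GCG GAA — ATG at 10, stop TAG at 25 → 18 nt.
Frame -2: CGT CAT CGA TGG ATT TTC CCT TGT AGG TTG ACC ATG TGG GCT GTG ATT GGT TAG CGG AAC — ATG at 35, stop TAG at 53 → 21 nt.
Frame -3: GTC ATC GAT GGA TTT TCC CTT GTA GGT TGA CCA TGT GGG CTG TGA TTG GTT AGC GGA ACC — no ATG→stop ORF.
ORFs ≥ 21 nucleotides: frame +3 27–59 (33 nucleotides), frame -2 35–55 (21 nucleotides). Count = 2.

2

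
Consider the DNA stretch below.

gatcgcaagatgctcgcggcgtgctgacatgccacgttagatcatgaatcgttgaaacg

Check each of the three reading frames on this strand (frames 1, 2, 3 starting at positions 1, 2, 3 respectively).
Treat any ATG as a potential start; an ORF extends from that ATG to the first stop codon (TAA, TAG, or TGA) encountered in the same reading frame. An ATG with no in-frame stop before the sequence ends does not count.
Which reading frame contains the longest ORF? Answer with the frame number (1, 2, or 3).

1

Frame 1: GAT CGC AAG ATG CTC GCG GCG TGC TGA CAT GCC ACG TTA GAT CAT GAA TCG TTG AAA — ATG at 10, stop TGA at 25 → 18 nt.
Frame 2: ATC GCA AGA TGC TCG CGG CGT GCT GAC ATG CCA CGT TAG ATC ATG AAT CGT TGA AAC — ATG at 29, stop TAG at 38 → 12 nt; ATG at 44, stop TGA at 53 → 12 nt.
Frame 3: TCG CAA GAT GCT CGC GGC GTG CTG ACA TGC CAC GTT AGA TCA TGA ATC GTT GAA ACG — no ATG→stop ORF.
Longest ORF is 18 nt in frame 1 (positions 10–27).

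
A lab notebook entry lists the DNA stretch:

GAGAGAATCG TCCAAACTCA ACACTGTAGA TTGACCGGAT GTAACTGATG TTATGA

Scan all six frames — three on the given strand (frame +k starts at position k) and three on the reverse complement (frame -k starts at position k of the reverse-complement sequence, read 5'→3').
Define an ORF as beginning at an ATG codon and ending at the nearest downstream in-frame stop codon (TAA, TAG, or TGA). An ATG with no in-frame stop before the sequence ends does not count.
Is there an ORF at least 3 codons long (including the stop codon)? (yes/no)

Reverse complement (5'→3'): TCATAACATCAGTTACATCCGGTCAATCTACAGTGTTGAGTTTGGACGATTCTCTC
Frame +1: GAG AGA ATC GTC CAA ACT CAA CAC TGT AGA TTG ACC GGA TGT AAC TGA TGT TAT — no ATG→stop ORF.
Frame +2: AGA GAA TCG TCC AAA CTC AAC ACT GTA GAT TGA CCG GAT GTA ACT GAT GTT ATG — no ATG→stop ORF.
Frame +3: GAG AAT CGT CCA AAC TCA ACA CTG TAG ATT GAC CGG ATG TAA CTG ATG TTA TGA — ATG at 39, stop TAA at 42 → 6 nt; ATG at 48, stop TGA at 54 → 9 nt.
Frame -1: TCA TAA CAT CAG TTA CAT CCG GTC AAT CTA CAG TGT TGA GTT TGG ACG ATT CTC — no ATG→stop ORF.
Frame -2: CAT AAC ATC AGT TAC ATC CGG TCA ATC TAC AGT GTT GAG TTT GGA CGA TTC TCT — no ATG→stop ORF.
Frame -3: ATA ACA TCA GTT ACA TCC GGT CAA TCT ACA GTG TTG AGT TTG GAC GAT TCT CTC — no ATG→stop ORF.
Frame +3 has an ORF of 3 codons (positions 48–56) ≥ 3, so yes.

yes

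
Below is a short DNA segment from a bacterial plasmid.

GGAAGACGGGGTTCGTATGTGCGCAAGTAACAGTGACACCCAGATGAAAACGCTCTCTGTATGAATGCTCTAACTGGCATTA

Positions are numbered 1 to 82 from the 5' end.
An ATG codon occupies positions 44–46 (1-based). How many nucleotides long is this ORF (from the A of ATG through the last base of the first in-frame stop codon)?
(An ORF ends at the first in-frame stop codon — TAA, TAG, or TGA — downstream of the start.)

Codons from position 44: ATG (44–46), AAA (47–49), ACG (50–52), CTC (53–55), TCT (56–58), GTA (59–61), TGA (62–64).
TGA is the first in-frame stop; ORF spans 44–64, 21 nucleotides.

21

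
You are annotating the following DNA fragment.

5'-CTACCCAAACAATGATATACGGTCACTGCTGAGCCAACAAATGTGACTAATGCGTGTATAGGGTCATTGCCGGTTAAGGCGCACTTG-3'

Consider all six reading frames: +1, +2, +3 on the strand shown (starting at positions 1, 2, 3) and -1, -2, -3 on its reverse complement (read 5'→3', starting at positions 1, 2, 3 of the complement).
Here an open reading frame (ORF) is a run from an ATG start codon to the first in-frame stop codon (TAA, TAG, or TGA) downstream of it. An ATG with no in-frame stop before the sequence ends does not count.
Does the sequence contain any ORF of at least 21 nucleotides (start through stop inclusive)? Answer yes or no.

Reverse complement (5'→3'): CAAGTGCGCCTTAACCGGCAATGACCCTATACACGCATTAGTCACATTTGTTGGCTCAGCAGTGACCGTATATCATTGTTTGGGTAG
Frame +1: CTA CCC AAA CAA TGA TAT ACG GTC ACT GCT GAG CCA ACA AAT GTG ACT AAT GCG TGT ATA GGG TCA TTG CCG GTT AAG GCG CAC TTG — no ATG→stop ORF.
Frame +2: TAC CCA AAC AAT GAT ATA CGG TCA CTG CTG AGC CAA CAA ATG TGA CTA ATG CGT GTA TAG GGT CAT TGC CGG TTA AGG CGC ACT — ATG at 41, stop TGA at 44 → 6 nt; ATG at 50, stop TAG at 59 → 12 nt.
Frame +3: ACC CAA ACA ATG ATA TAC GGT CAC TGC TGA GCC AAC AAA TGT GAC TAA TGC GTG TAT AGG GTC ATT GCC GGT TAA GGC GCA CTT — ATG at 12, stop TGA at 30 → 21 nt.
Frame -1: CAA GTG CGC CTT AAC CGG CAA TGA CCC TAT ACA CGC ATT AGT CAC ATT TGT TGG CTC AGC AGT GAC CGT ATA TCA TTG TTT GGG TAG — no ATG→stop ORF.
Frame -2: AAG TGC GCC TTA ACC GGC AAT GAC CCT ATA CAC GCA TTA GTC ACA TTT GTT GGC TCA GCA GTG ACC GTA TAT CAT TGT TTG GGT — no ATG→stop ORF.
Frame -3: AGT GCG CCT TAA CCG GCA ATG ACC CTA TAC ACG CAT TAG TCA CAT TTG TTG GCT CAG CAG TGA CCG TAT ATC ATT GTT TGG GTA — ATG at 21, stop TAG at 39 → 21 nt.
Frame +3 has an ORF of 21 nucleotides (positions 12–32) ≥ 21, so yes.

yes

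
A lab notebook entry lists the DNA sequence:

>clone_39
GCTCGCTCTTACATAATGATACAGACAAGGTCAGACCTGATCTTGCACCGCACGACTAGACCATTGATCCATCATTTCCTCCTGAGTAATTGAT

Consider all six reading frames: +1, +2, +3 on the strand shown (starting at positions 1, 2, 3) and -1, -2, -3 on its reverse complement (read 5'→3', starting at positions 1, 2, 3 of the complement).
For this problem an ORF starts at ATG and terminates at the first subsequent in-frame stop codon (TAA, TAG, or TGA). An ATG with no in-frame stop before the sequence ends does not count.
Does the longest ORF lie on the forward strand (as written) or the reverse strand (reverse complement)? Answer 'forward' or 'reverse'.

forward

Reverse complement (5'→3'): ATCAATTACTCAGGAGGAAATGATGGATCAATGGTCTAGTCGTGCGGTGCAAGATCAGGTCTGACCTTGTCTGTATCATTATGTAAGAGCGAGC
Frame +1: GCT CGC TCT TAC ATA ATG ATA CAG ACA AGG TCA GAC CTG ATC TTG CAC CGC ACG ACT AGA CCA TTG ATC CAT CAT TTC CTC CTG AGT AAT TGA — ATG at 16, stop TGA at 91 → 78 nt.
Frame +2: CTC GCT CTT ACA TAA TGA TAC AGA CAA GGT CAG ACC TGA TCT TGC ACC GCA CGA CTA GAC CAT TGA TCC ATC ATT TCC TCC TGA GTA ATT GAT — no ATG→stop ORF.
Frame +3: TCG CTC TTA CAT AAT GAT ACA GAC AAG GTC AGA CCT GAT CTT GCA CCG CAC GAC TAG ACC ATT GAT CCA TCA TTT CCT CCT GAG TAA TTG — no ATG→stop ORF.
Frame -1: ATC AAT TAC TCA GGA GGA AAT GAT GGA TCA ATG GTC TAG TCG TGC GGT GCA AGA TCA GGT CTG ACC TTG TCT GTA TCA TTA TGT AAG AGC GAG — ATG at 31, stop TAG at 37 → 9 nt.
Frame -2: TCA ATT ACT CAG GAG GAA ATG ATG GAT CAA TGG TCT AGT CGT GCG GTG CAA GAT CAG GTC TGA CCT TGT CTG TAT CAT TAT GTA AGA GCG AGC — ATG at 20, stop TGA at 62 → 45 nt; ATG at 23, stop TGA at 62 → 42 nt.
Frame -3: CAA TTA CTC AGG AGG AAA TGA TGG ATC AAT GGT CTA GTC GTG CGG TGC AAG ATC AGG TCT GAC CTT GTC TGT ATC ATT ATG TAA GAG CGA — ATG at 81, stop TAA at 84 → 6 nt.
Forward-strand max 78 nt; reverse-strand max 45 nt. The forward strand has the longer ORF.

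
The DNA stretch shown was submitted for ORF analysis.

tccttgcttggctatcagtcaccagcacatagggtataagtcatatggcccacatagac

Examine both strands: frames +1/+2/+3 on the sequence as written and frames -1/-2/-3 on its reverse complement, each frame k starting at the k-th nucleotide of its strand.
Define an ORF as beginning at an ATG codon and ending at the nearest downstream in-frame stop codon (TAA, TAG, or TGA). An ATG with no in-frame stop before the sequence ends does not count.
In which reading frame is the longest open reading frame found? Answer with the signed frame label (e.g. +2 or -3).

-1

Reverse complement (5'→3'): GTCTATGTGGGCCATATGACTTATACCCTATGTGCTGGTGACTGATAGCCAAGCAAGGA
Frame +1: TCC TTG CTT GGC TAT CAG TCA CCA GCA CAT AGG GTA TAA GTC ATA TGG CCC ACA TAG — no ATG→stop ORF.
Frame +2: CCT TGC TTG GCT ATC AGT CAC CAG CAC ATA GGG TAT AAG TCA TAT GGC CCA CAT AGA — no ATG→stop ORF.
Frame +3: CTT GCT TGG CTA TCA GTC ACC AGC ACA TAG GGT ATA AGT CAT ATG GCC CAC ATA GAC — no ATG→stop ORF.
Frame -1: GTC TAT GTG GGC CAT ATG ACT TAT ACC CTA TGT GCT GGT GAC TGA TAG CCA AGC AAG — ATG at 16, stop TGA at 43 → 30 nt.
Frame -2: TCT ATG TGG GCC ATA TGA CTT ATA CCC TAT GTG CTG GTG ACT GAT AGC CAA GCA AGG — ATG at 5, stop TGA at 17 → 15 nt.
Frame -3: CTA TGT GGG CCA TAT GAC TTA TAC CCT ATG TGC TGG TGA CTG ATA GCC AAG CAA GGA — ATG at 30, stop TGA at 39 → 12 nt.
Longest ORF is 30 nt in frame -1 (positions 16–45).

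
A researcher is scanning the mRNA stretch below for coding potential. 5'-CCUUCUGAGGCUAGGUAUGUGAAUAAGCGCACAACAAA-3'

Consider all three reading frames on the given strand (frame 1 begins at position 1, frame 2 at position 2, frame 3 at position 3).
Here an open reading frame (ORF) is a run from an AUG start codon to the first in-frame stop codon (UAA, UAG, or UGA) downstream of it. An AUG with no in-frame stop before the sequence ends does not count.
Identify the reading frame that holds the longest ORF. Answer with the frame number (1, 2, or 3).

Frame 1: CCU UCU GAG GCU AGG UAU GUG AAU AAG CGC ACA ACA — no AUG→stop ORF.
Frame 2: CUU CUG AGG CUA GGU AUG UGA AUA AGC GCA CAA CAA — AUG at 17, stop UGA at 20 → 6 nt.
Frame 3: UUC UGA GGC UAG GUA UGU GAA UAA GCG CAC AAC AAA — no AUG→stop ORF.
Longest ORF is 6 nt in frame 2 (positions 17–22).

2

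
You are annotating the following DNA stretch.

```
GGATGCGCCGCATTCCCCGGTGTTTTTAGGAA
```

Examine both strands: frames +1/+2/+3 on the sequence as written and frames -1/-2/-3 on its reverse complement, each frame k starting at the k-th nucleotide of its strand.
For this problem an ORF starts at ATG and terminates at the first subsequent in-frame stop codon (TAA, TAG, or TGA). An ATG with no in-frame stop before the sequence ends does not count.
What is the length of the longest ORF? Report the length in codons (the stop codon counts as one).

9

Reverse complement (5'→3'): TTCCTAAAAACACCGGGGAATGCGGCGCATCC
Frame +1: GGA TGC GCC GCA TTC CCC GGT GTT TTT AGG — no ATG→stop ORF.
Frame +2: GAT GCG CCG CAT TCC CCG GTG TTT TTA GGA — no ATG→stop ORF.
Frame +3: ATG CGC CGC ATT CCC CGG TGT TTT TAG GAA — ATG at 3, stop TAG at 27 → 27 nt.
Frame -1: TTC CTA AAA ACA CCG GGG AAT GCG GCG CAT — no ATG→stop ORF.
Frame -2: TCC TAA AAA CAC CGG GGA ATG CGG CGC ATC — no ATG→stop ORF.
Frame -3: CCT AAA AAC ACC GGG GAA TGC GGC GCA TCC — no ATG→stop ORF.
Longest: frame +3, positions 3–29, 27 nt = 9 codons = 8 aa. → 9 codons.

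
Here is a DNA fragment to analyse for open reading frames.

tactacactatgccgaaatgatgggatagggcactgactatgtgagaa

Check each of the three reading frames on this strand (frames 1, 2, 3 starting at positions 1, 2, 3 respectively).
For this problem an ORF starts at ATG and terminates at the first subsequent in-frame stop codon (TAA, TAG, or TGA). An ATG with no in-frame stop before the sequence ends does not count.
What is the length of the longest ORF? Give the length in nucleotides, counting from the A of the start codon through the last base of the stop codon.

Frame 1: TAC TAC ACT ATG CCG AAA TGA TGG GAT AGG GCA CTG ACT ATG TGA GAA — ATG at 10, stop TGA at 19 → 12 nt; ATG at 40, stop TGA at 43 → 6 nt.
Frame 2: ACT ACA CTA TGC CGA AAT GAT GGG ATA GGG CAC TGA CTA TGT GAG — no ATG→stop ORF.
Frame 3: CTA CAC TAT GCC GAA ATG ATG GGA TAG GGC ACT GAC TAT GTG AGA — ATG at 18, stop TAG at 27 → 12 nt; ATG at 21, stop TAG at 27 → 9 nt.
Longest: frame 1, positions 10–21, 12 nt = 4 codons = 3 aa. → 12 nucleotides.

12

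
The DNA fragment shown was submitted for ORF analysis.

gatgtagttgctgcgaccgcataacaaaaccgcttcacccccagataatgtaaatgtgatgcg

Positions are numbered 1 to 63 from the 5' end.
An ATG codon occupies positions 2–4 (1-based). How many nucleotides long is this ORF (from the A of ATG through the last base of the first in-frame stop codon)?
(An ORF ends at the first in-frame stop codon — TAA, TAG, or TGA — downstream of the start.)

Codons from position 2: ATG (2–4), TAG (5–7).
TAG is the first in-frame stop; ORF spans 2–7, 6 nucleotides.

6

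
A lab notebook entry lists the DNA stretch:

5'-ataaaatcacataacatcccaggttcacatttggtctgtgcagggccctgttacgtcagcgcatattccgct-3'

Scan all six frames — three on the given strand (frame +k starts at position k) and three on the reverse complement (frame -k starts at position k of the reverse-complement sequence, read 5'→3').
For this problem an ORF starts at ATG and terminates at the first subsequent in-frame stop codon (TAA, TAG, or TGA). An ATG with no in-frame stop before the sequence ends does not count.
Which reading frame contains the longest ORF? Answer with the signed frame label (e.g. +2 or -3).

Reverse complement (5'→3'): AGCGGAATATGCGCTGACGTAACAGGGCCCTGCACAGACCAAATGTGAACCTGGGATGTTATGTGATTTTAT
Frame +1: ATA AAA TCA CAT AAC ATC CCA GGT TCA CAT TTG GTC TGT GCA GGG CCC TGT TAC GTC AGC GCA TAT TCC GCT — no ATG→stop ORF.
Frame +2: TAA AAT CAC ATA ACA TCC CAG GTT CAC ATT TGG TCT GTG CAG GGC CCT GTT ACG TCA GCG CAT ATT CCG — no ATG→stop ORF.
Frame +3: AAA ATC ACA TAA CAT CCC AGG TTC ACA TTT GGT CTG TGC AGG GCC CTG TTA CGT CAG CGC ATA TTC CGC — no ATG→stop ORF.
Frame -1: AGC GGA ATA TGC GCT GAC GTA ACA GGG CCC TGC ACA GAC CAA ATG TGA ACC TGG GAT GTT ATG TGA TTT TAT — ATG at 43, stop TGA at 46 → 6 nt; ATG at 61, stop TGA at 64 → 6 nt.
Frame -2: GCG GAA TAT GCG CTG ACG TAA CAG GGC CCT GCA CAG ACC AAA TGT GAA CCT GGG ATG TTA TGT GAT TTT — no ATG→stop ORF.
Frame -3: CGG AAT ATG CGC TGA CGT AAC AGG GCC CTG CAC AGA CCA AAT GTG AAC CTG GGA TGT TAT GTG ATT TTA — ATG at 9, stop TGA at 15 → 9 nt.
Longest ORF is 9 nt in frame -3 (positions 9–17).

-3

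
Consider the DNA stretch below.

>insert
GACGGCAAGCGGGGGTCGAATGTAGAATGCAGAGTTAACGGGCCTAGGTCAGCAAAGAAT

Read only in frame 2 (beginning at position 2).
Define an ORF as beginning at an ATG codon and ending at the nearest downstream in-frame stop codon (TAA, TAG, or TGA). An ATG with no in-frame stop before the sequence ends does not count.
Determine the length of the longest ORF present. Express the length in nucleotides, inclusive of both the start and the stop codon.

Frame 2: ACG GCA AGC GGG GGT CGA ATG TAG AAT GCA GAG TTA ACG GGC CTA GGT CAG CAA AGA — ATG at 20, stop TAG at 23 → 6 nt.
Longest: frame 2, positions 20–25, 6 nt = 2 codons = 1 aa. → 6 nucleotides.

6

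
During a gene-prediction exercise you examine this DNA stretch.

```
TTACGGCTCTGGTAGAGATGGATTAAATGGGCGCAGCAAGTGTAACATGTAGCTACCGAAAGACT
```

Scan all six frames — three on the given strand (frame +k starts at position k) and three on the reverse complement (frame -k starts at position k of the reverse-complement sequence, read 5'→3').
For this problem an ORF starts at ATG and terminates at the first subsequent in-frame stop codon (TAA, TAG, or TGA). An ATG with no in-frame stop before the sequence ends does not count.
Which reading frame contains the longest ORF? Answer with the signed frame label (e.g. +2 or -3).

Reverse complement (5'→3'): AGTCTTTCGGTAGCTACATGTTACACTTGCTGCGCCCATTTAATCCATCTCTACCAGAGCCGTAA
Frame +1: TTA CGG CTC TGG TAG AGA TGG ATT AAA TGG GCG CAG CAA GTG TAA CAT GTA GCT ACC GAA AGA — no ATG→stop ORF.
Frame +2: TAC GGC TCT GGT AGA GAT GGA TTA AAT GGG CGC AGC AAG TGT AAC ATG TAG CTA CCG AAA GAC — ATG at 47, stop TAG at 50 → 6 nt.
Frame +3: ACG GCT CTG GTA GAG ATG GAT TAA ATG GGC GCA GCA AGT GTA ACA TGT AGC TAC CGA AAG ACT — ATG at 18, stop TAA at 24 → 9 nt.
Frame -1: AGT CTT TCG GTA GCT ACA TGT TAC ACT TGC TGC GCC CAT TTA ATC CAT CTC TAC CAG AGC CGT — no ATG→stop ORF.
Frame -2: GTC TTT CGG TAG CTA CAT GTT ACA CTT GCT GCG CCC ATT TAA TCC ATC TCT ACC AGA GCC GTA — no ATG→stop ORF.
Frame -3: TCT TTC GGT AGC TAC ATG TTA CAC TTG CTG CGC CCA TTT AAT CCA TCT CTA CCA GAG CCG TAA — ATG at 18, stop TAA at 63 → 48 nt.
Longest ORF is 48 nt in frame -3 (positions 18–65).

-3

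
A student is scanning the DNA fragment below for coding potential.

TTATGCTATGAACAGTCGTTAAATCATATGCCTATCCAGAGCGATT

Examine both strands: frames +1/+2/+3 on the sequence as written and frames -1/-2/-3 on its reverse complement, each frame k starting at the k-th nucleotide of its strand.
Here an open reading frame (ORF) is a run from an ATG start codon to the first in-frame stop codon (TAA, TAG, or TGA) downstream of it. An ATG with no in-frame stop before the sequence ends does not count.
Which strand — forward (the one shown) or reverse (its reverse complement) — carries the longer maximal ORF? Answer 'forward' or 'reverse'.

Reverse complement (5'→3'): AATCGCTCTGGATAGGCATATGATTTAACGACTGTTCATAGCATAA
Frame +1: TTA TGC TAT GAA CAG TCG TTA AAT CAT ATG CCT ATC CAG AGC GAT — no ATG→stop ORF.
Frame +2: TAT GCT ATG AAC AGT CGT TAA ATC ATA TGC CTA TCC AGA GCG ATT — ATG at 8, stop TAA at 20 → 15 nt.
Frame +3: ATG CTA TGA ACA GTC GTT AAA TCA TAT GCC TAT CCA GAG CGA — ATG at 3, stop TGA at 9 → 9 nt.
Frame -1: AAT CGC TCT GGA TAG GCA TAT GAT TTA ACG ACT GTT CAT AGC ATA — no ATG→stop ORF.
Frame -2: ATC GCT CTG GAT AGG CAT ATG ATT TAA CGA CTG TTC ATA GCA TAA — ATG at 20, stop TAA at 26 → 9 nt.
Frame -3: TCG CTC TGG ATA GGC ATA TGA TTT AAC GAC TGT TCA TAG CAT — no ATG→stop ORF.
Forward-strand max 15 nt; reverse-strand max 9 nt. The forward strand has the longer ORF.

forward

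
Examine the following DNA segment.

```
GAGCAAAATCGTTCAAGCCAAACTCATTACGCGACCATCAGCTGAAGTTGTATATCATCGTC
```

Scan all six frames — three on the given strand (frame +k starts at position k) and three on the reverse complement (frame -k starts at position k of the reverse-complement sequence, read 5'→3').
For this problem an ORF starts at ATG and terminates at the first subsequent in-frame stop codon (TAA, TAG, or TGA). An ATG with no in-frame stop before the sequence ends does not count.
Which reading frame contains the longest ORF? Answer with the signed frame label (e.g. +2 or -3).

Reverse complement (5'→3'): GACGATGATATACAACTTCAGCTGATGGTCGCGTAATGAGTTTGGCTTGAACGATTTTGCTC
Frame +1: GAG CAA AAT CGT TCA AGC CAA ACT CAT TAC GCG ACC ATC AGC TGA AGT TGT ATA TCA TCG — no ATG→stop ORF.
Frame +2: AGC AAA ATC GTT CAA GCC AAA CTC ATT ACG CGA CCA TCA GCT GAA GTT GTA TAT CAT CGT — no ATG→stop ORF.
Frame +3: GCA AAA TCG TTC AAG CCA AAC TCA TTA CGC GAC CAT CAG CTG AAG TTG TAT ATC ATC GTC — no ATG→stop ORF.
Frame -1: GAC GAT GAT ATA CAA CTT CAG CTG ATG GTC GCG TAA TGA GTT TGG CTT GAA CGA TTT TGC — ATG at 25, stop TAA at 34 → 12 nt.
Frame -2: ACG ATG ATA TAC AAC TTC AGC TGA TGG TCG CGT AAT GAG TTT GGC TTG AAC GAT TTT GCT — ATG at 5, stop TGA at 23 → 21 nt.
Frame -3: CGA TGA TAT ACA ACT TCA GCT GAT GGT CGC GTA ATG AGT TTG GCT TGA ACG ATT TTG CTC — ATG at 36, stop TGA at 48 → 15 nt.
Longest ORF is 21 nt in frame -2 (positions 5–25).

-2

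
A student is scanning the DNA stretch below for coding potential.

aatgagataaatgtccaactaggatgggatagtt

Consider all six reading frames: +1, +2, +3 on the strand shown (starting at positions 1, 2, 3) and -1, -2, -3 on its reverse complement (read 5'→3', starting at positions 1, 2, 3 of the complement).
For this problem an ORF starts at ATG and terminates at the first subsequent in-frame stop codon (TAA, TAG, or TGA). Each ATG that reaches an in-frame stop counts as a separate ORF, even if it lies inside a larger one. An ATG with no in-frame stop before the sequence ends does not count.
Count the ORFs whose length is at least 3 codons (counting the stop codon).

Reverse complement (5'→3'): AACTATCCCATCCTAGTTGGACATTTATCTCATT
Frame +1: AAT GAG ATA AAT GTC CAA CTA GGA TGG GAT AGT — no ATG→stop ORF.
Frame +2: ATG AGA TAA ATG TCC AAC TAG GAT GGG ATA GTT — ATG at 2, stop TAA at 8 → 9 nt; ATG at 11, stop TAG at 20 → 12 nt.
Frame +3: TGA GAT AAA TGT CCA ACT AGG ATG GGA TAG — ATG at 24, stop TAG at 30 → 9 nt.
Frame -1: AAC TAT CCC ATC CTA GTT GGA CAT TTA TCT CAT — no ATG→stop ORF.
Frame -2: ACT ATC CCA TCC TAG TTG GAC ATT TAT CTC ATT — no ATG→stop ORF.
Frame -3: CTA TCC CAT CCT AGT TGG ACA TTT ATC TCA — no ATG→stop ORF.
ORFs ≥ 3 codons: frame +2 2–10 (3 codons), frame +2 11–22 (4 codons), frame +3 24–32 (3 codons). Count = 3.

3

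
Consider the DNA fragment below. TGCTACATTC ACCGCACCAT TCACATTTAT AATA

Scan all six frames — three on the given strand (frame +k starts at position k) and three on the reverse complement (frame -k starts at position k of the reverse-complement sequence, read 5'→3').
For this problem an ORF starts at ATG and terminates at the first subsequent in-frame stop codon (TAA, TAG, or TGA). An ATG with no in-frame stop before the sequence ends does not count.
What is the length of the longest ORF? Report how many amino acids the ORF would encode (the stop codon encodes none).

3

Reverse complement (5'→3'): TATTATAAATGTGAATGGTGCGGTGAATGTAGCA
Frame +1: TGC TAC ATT CAC CGC ACC ATT CAC ATT TAT AAT — no ATG→stop ORF.
Frame +2: GCT ACA TTC ACC GCA CCA TTC ACA TTT ATA ATA — no ATG→stop ORF.
Frame +3: CTA CAT TCA CCG CAC CAT TCA CAT TTA TAA — no ATG→stop ORF.
Frame -1: TAT TAT AAA TGT GAA TGG TGC GGT GAA TGT AGC — no ATG→stop ORF.
Frame -2: ATT ATA AAT GTG AAT GGT GCG GTG AAT GTA GCA — no ATG→stop ORF.
Frame -3: TTA TAA ATG TGA ATG GTG CGG TGA ATG TAG — ATG at 9, stop TGA at 12 → 6 nt; ATG at 15, stop TGA at 24 → 12 nt; ATG at 27, stop TAG at 30 → 6 nt.
Longest: frame -3, positions 15–26, 12 nt = 4 codons = 3 aa. → 3 amino acids.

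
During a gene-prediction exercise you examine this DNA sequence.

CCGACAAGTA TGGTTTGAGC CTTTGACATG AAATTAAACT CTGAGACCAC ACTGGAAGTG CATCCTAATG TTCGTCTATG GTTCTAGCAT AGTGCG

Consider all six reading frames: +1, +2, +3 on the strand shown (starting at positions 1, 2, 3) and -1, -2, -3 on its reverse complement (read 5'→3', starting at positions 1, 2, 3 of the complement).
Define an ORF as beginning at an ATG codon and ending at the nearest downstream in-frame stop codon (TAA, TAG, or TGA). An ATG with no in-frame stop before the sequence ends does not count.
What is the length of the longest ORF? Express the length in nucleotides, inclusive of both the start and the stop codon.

60

Reverse complement (5'→3'): CGCACTATGCTAGAACCATAGACGAACATTAGGATGCACTTCCAGTGTGGTCTCAGAGTTTAATTTCATGTCAAAGGCTCAAACCATACTTGTCGG
Frame +1: CCG ACA AGT ATG GTT TGA GCC TTT GAC ATG AAA TTA AAC TCT GAG ACC ACA CTG GAA GTG CAT CCT AAT GTT CGT CTA TGG TTC TAG CAT AGT GCG — ATG at 10, stop TGA at 16 → 9 nt; ATG at 28, stop TAG at 85 → 60 nt.
Frame +2: CGA CAA GTA TGG TTT GAG CCT TTG ACA TGA AAT TAA ACT CTG AGA CCA CAC TGG AAG TGC ATC CTA ATG TTC GTC TAT GGT TCT AGC ATA GTG — no ATG→stop ORF.
Frame +3: GAC AAG TAT GGT TTG AGC CTT TGA CAT GAA ATT AAA CTC TGA GAC CAC ACT GGA AGT GCA TCC TAA TGT TCG TCT ATG GTT CTA GCA TAG TGC — ATG at 78, stop TAG at 90 → 15 nt.
Frame -1: CGC ACT ATG CTA GAA CCA TAG ACG AAC ATT AGG ATG CAC TTC CAG TGT GGT CTC AGA GTT TAA TTT CAT GTC AAA GGC TCA AAC CAT ACT TGT CGG — ATG at 7, stop TAG at 19 → 15 nt; ATG at 34, stop TAA at 61 → 30 nt.
Frame -2: GCA CTA TGC TAG AAC CAT AGA CGA ACA TTA GGA TGC ACT TCC AGT GTG GTC TCA GAG TTT AAT TTC ATG TCA AAG GCT CAA ACC ATA CTT GTC — no ATG→stop ORF.
Frame -3: CAC TAT GCT AGA ACC ATA GAC GAA CAT TAG GAT GCA CTT CCA GTG TGG TCT CAG AGT TTA ATT TCA TGT CAA AGG CTC AAA CCA TAC TTG TCG — no ATG→stop ORF.
Longest: frame +1, positions 28–87, 60 nt = 20 codons = 19 aa. → 60 nucleotides.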